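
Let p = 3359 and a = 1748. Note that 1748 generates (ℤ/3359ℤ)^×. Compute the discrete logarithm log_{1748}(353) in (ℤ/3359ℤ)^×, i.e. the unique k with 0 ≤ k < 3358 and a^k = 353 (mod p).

Baby-step giant-step with m = ceil(sqrt(3358)) = 58.
Baby table (1748^j mod 3359 for j=0..57):
  0:1  1:1748  2:2173  3:2734  4:2534  5:2270  6:981  7:1698
  8:2107  9:1572  10:194  11:3212  12:1687  13:3033  14:1182  15:351
  16:2210  17:230  18:2319  19:2658  20:687  21:1713  22:1455  23:577
  24:896  25:914  26:2147  27:953  28:3139  29:1725  30:2277  31:3140
  32:114  33:1091  34:2515  35:2648  36:2  37:137  38:987  39:2109
  40:1709  41:1181  42:1962  43:37  44:855  45:3144  46:388  47:3065
  48:15  49:2707  50:2364  51:702  52:1061  53:460  54:1279  55:1957
  56:1374  57:67
Giant step factor: 1748^(-58) ≡ 1975 (mod 3359).
Scan 353·1975^i mod 3359 for i = 0, 1, …:
  i=0: 353   i=1: 1862   i=2: 2704   i=3: 2949
  i=4: 3128   i=5: 599   i=6: 657   i=7: 1001
  i=8: 1883   i=9: 512     …   i=13: 2748
  i=14: 2515
Match at i=14, j=34: k = 14·58 + 34 = 846.

846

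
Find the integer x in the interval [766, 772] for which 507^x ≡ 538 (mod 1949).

Compute 507^766 mod 1949 = 1086, then multiply by 507 repeatedly:
  507^766=1086  507^767=984  507^768=1893  507^769=843  507^770=570
  507^771=538
Found 538 at exponent 771.

771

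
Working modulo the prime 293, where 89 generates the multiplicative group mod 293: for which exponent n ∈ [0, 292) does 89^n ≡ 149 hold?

Baby-step giant-step with m = ceil(sqrt(292)) = 18.
Baby table (89^j mod 293 for j=0..17):
  0:1  1:89  2:10  3:11  4:100  5:110  6:121  7:221
  8:38  9:159  10:87  11:125  12:284  13:78  14:203  15:194
  16:272  17:182
Giant step factor: 89^(-18) ≡ 233 (mod 293).
Scan 149·233^i mod 293 for i = 0, 1, …:
  i=0: 149   i=1: 143   i=2: 210   i=3: 292
  i=4: 60   i=5: 209   i=6: 59   i=7: 269
  i=8: 268   i=9: 35   i=10: 244   i=11: 10
Match at i=11, j=2: n = 11·18 + 2 = 200.

200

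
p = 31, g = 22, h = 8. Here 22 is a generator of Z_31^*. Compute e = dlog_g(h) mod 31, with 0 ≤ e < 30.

6

Successive powers of 22 modulo 31:
  22^0=1  22^1=22  22^2=19  22^3=15  22^4=20  22^5=6
  22^6=8
So 22^6 ≡ 8 (mod 31), giving e = 6.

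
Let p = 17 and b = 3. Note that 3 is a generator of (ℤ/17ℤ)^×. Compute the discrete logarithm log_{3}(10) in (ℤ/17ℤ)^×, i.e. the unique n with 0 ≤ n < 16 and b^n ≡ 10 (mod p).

3

Successive powers of 3 modulo 17:
  3^0=1  3^1=3  3^2=9  3^3=10
So 3^3 ≡ 10 (mod 17), giving n = 3.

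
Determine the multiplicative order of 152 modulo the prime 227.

226

The order of 152 must divide p − 1 = 226 = 2 · 113.
Divisors: 1, 2, 113, 226.
Check each in increasing order: 152^1 ≡ 152;  152^2 ≡ 177;  152^113 ≡ 226;  152^226 ≡ 1.
Smallest exponent giving 1 is 226.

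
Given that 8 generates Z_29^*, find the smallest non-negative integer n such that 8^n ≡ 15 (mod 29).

9

Successive powers of 8 modulo 29:
  8^0=1  8^1=8  8^2=6  8^3=19  8^4=7  8^5=27
  8^6=13  8^7=17  8^8=20  8^9=15
So 8^9 ≡ 15 (mod 29), giving n = 9.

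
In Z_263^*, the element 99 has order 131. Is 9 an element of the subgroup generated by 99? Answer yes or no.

9 ∈ ⟨99⟩ iff 9^131 ≡ 1 (mod 263), since |⟨99⟩| = 131.
9^131 mod 263 = 1.
Since 1 = 1, 9 lies in the subgroup.

yes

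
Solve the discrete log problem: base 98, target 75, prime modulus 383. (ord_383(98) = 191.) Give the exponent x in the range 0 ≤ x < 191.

Baby-step giant-step with m = ceil(sqrt(191)) = 14.
Baby table (98^j mod 383 for j=0..13):
  0:1  1:98  2:29  3:161  4:75  5:73  6:260  7:202
  8:263  9:113  10:350  11:213  12:192  13:49
Giant step factor: 98^(-14) ≡ 251 (mod 383).
Scan 75·251^i mod 383 for i = 0, 1, …:
  i=0: 75
Match at i=0, j=4: x = 0·14 + 4 = 4.

4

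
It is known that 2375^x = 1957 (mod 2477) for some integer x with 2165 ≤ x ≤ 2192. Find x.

2169

Compute 2375^2165 mod 2477 = 1583, then multiply by 2375 repeatedly:
  2375^2165=1583  2375^2166=2016  2375^2167=2436  2375^2168=1705  2375^2169=1957
Found 1957 at exponent 2169.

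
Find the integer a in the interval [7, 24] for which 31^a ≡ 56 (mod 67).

16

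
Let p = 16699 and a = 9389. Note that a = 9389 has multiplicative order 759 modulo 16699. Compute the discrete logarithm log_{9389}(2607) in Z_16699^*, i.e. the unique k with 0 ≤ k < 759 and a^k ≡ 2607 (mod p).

Baby-step giant-step with m = ceil(sqrt(759)) = 28.
Baby table (9389^j mod 16699 for j=0..27):
  0:1  1:9389  2:15999  3:7106  4:5729  5:2102  6:14159  7:14811
  8:7906  9:2379  10:9868  11:4600  12:5786  13:2907  14:7657  15:2378
  16:479  17:5300  18:15379  19:13877  20:5555  21:4918  22:2367  23:14093
  24:13000  25:4009  26:955  27:15831
Giant step factor: 9389^(-28) ≡ 2443 (mod 16699).
Scan 2607·2443^i mod 16699 for i = 0, 1, …:
  i=0: 2607   i=1: 6582   i=2: 15388   i=3: 3435
  i=4: 8807   i=5: 7189   i=6: 12078   i=7: 16120
  i=8: 4918
Match at i=8, j=21: k = 8·28 + 21 = 245.

245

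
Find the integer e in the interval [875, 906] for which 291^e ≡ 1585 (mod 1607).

894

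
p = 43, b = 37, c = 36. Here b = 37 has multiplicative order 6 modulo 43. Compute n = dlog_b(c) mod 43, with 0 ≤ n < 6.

2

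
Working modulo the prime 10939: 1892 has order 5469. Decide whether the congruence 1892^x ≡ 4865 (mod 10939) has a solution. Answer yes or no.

yes

4865 ∈ ⟨1892⟩ iff 4865^5469 ≡ 1 (mod 10939), since |⟨1892⟩| = 5469.
4865^5469 mod 10939 = 1.
Since 1 = 1, 4865 lies in the subgroup.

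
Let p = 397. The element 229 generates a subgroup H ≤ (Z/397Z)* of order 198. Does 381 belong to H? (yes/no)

381 ∈ ⟨229⟩ iff 381^198 ≡ 1 (mod 397), since |⟨229⟩| = 198.
381^198 mod 397 = 1.
Since 1 = 1, 381 lies in the subgroup.

yes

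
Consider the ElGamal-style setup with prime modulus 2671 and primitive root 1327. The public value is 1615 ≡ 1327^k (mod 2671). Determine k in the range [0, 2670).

2547

Baby-step giant-step with m = ceil(sqrt(2670)) = 52.
Baby table (1327^j mod 2671 for j=0..51):
  0:1  1:1327  2:740  3:1723  4:45  5:953  6:1248  7:76
  8:2025  9:149  10:69  11:749  12:311  13:1363  14:434  15:1653
  16:640  17:2573  18:833  19:2268  20:2090  21:932  22:91  23:562
  24:565  25:1875  26:1424  27:1251  28:1386  29:1574  30:2647  31:204
  32:937  33:1384  34:1591  35:1167  36:2100  37:847  38:2149  39:1766
  40:1015  41:721  42:549  43:2011  44:268  45:393  46:666  47:2352
  48:1376  49:1659  50:589  51:1671
Giant step factor: 1327^(-52) ≡ 713 (mod 2671).
Scan 1615·713^i mod 2671 for i = 0, 1, …:
  i=0: 1615   i=1: 294   i=2: 1284   i=3: 2010
  i=4: 1474   i=5: 1259   i=6: 211   i=7: 867
  i=8: 1170   i=9: 858     …   i=47: 1793
  i=48: 1671
Match at i=48, j=51: k = 48·52 + 51 = 2547.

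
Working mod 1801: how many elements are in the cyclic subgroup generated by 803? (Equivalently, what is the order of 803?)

1800

The order of 803 must divide p − 1 = 1800 = 2^3 · 3^2 · 5^2.
Divisors: 1, 2, 3, 4, 5, 6, 8, 9, 10, 12, 15, 18, 20, 24, 25, 30, 36, 40, 45, 50, 60, 72, 75, 90, 100, 120, 150, 180, 200, 225, 300, 360, 450, 600, 900, 1800.
Check each in increasing order: 803^1 ≡ 803;  803^2 ≡ 51;  803^3 ≡ 1331;  803^4 ≡ 800;  803^5 ≡ 1244;  803^6 ≡ 1178;  803^8 ≡ 645;  803^9 ≡ 1048;  803^10 ≡ 477;  803^12 ≡ 914;  803^15 ≡ 859;  803^18 ≡ 1495;  803^20 ≡ 603;  803^24 ≡ 1533;  803^25 ≡ 916;  803^30 ≡ 1272;  803^36 ≡ 1785;  803^40 ≡ 1608;  803^45 ≡ 1242;  803^50 ≡ 1591;  803^60 ≡ 686;  803^72 ≡ 256;  803^75 ≡ 347;  803^90 ≡ 908;  803^100 ≡ 876;  803^120 ≡ 535;  803^150 ≡ 1543;  803^180 ≡ 1407;  803^200 ≡ 150;  803^225 ≡ 524;  803^300 ≡ 1728;  803^360 ≡ 350;  803^450 ≡ 824;  803^600 ≡ 1727;  803^900 ≡ 1800;  803^1800 ≡ 1.
Smallest exponent giving 1 is 1800.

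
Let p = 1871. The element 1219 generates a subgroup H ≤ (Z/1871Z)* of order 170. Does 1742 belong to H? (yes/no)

yes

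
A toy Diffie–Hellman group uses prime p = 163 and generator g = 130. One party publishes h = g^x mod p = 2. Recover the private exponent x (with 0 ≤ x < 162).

Baby-step giant-step with m = ceil(sqrt(162)) = 13.
Baby table (130^j mod 163 for j=0..12):
  0:1  1:130  2:111  3:86  4:96  5:92  6:61  7:106
  8:88  9:30  10:151  11:70  12:135
Giant step factor: 130^(-13) ≡ 3 (mod 163).
Scan 2·3^i mod 163 for i = 0, 1, …:
  i=0: 2   i=1: 6   i=2: 18   i=3: 54
  i=4: 162   i=5: 160   i=6: 154   i=7: 136
  i=8: 82   i=9: 83   i=10: 86
Match at i=10, j=3: x = 10·13 + 3 = 133.

133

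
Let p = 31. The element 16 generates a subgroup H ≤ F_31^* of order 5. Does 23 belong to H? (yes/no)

no

⟨16⟩ has order 5; its elements mod 31 are {1, 2, 4, 8, 16}.
23 is not in this set.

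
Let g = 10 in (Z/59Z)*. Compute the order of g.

58

The order of 10 must divide p − 1 = 58 = 2 · 29.
Divisors: 1, 2, 29, 58.
Check each in increasing order: 10^1 ≡ 10;  10^2 ≡ 41;  10^29 ≡ 58;  10^58 ≡ 1.
Smallest exponent giving 1 is 58.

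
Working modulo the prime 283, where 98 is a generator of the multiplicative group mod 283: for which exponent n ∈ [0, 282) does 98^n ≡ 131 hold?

Baby-step giant-step with m = ceil(sqrt(282)) = 17.
Baby table (98^j mod 283 for j=0..16):
  0:1  1:98  2:265  3:217  4:41  5:56  6:111  7:124
  8:266  9:32  10:23  11:273  12:152  13:180  14:94  15:156
  16:6
Giant step factor: 98^(-17) ≡ 193 (mod 283).
Scan 131·193^i mod 283 for i = 0, 1, …:
  i=0: 131   i=1: 96   i=2: 133   i=3: 199
  i=4: 202   i=5: 215   i=6: 177   i=7: 201
  i=8: 22   i=9: 1
Match at i=9, j=0: n = 9·17 + 0 = 153.

153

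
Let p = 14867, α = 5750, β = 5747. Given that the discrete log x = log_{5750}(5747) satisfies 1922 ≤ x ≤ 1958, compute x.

Compute 5750^1922 mod 14867 = 5747, then multiply by 5750 repeatedly:
  5750^1922=5747
Found 5747 at exponent 1922.

1922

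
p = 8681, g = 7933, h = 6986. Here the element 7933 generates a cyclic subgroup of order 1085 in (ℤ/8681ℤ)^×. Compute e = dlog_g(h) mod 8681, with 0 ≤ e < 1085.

729

Baby-step giant-step with m = ceil(sqrt(1085)) = 33.
Baby table (7933^j mod 8681 for j=0..32):
  0:1  1:7933  2:3920  3:2018  4:1030  5:2169  6:935  7:3781
  8:1818  9:3053  10:8140  11:5342  12:6125  13:2068  14:7035  15:7187
  16:6344  17:3195  18:6096  19:6398  20:6208  21:751  22:2517  23:1061
  24:5024  25:921  26:5572  27:7705  28:844  29:2401  30:1019  31:1716
  32:1220
Giant step factor: 7933^(-33) ≡ 5151 (mod 8681).
Scan 6986·5151^i mod 8681 for i = 0, 1, …:
  i=0: 6986   i=1: 2141   i=2: 3421   i=3: 7822
  i=4: 2601   i=5: 2968   i=6: 927   i=7: 427
  i=8: 3184   i=9: 2375     …   i=21: 6536
  i=22: 2018
Match at i=22, j=3: e = 22·33 + 3 = 729.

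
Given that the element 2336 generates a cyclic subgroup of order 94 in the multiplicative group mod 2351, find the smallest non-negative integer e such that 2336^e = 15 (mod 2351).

48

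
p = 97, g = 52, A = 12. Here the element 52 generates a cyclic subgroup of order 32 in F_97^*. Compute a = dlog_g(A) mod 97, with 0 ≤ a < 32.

18

Successive powers of 52 modulo 97:
  52^0=1  52^1=52  52^2=85  52^3=55  52^4=47  52^5=19
  52^6=18  52^7=63  52^8=75  52^9=20  52^10=70  52^11=51
  52^12=33  52^13=67  52^14=89  52^15=69  52^16=96  52^17=45
  52^18=12
So 52^18 ≡ 12 (mod 97), giving a = 18.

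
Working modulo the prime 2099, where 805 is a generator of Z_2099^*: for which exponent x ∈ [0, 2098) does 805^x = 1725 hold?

1115

Baby-step giant-step with m = ceil(sqrt(2098)) = 46.
Baby table (805^j mod 2099 for j=0..45):
  0:1  1:805  2:1533  3:1952  4:1308  5:1341  6:619  7:832
  8:179  9:1363  10:1537  11:974  12:1143  13:753  14:1653  15:1998
  16:556  17:493  18:154  19:129  20:994  21:451  22:2027  23:812
  24:871  25:89  26:279  27:2  28:1610  29:967  30:1805  31:517
  32:583  33:1238  34:1664  35:358  36:627  37:975  38:1948  39:187
  40:1506  41:1207  42:1897  43:1112  44:986  45:308
Giant step factor: 805^(-46) ≡ 1619 (mod 2099).
Scan 1725·1619^i mod 2099 for i = 0, 1, …:
  i=0: 1725   i=1: 1105   i=2: 647   i=3: 92
  i=4: 2018   i=5: 1098   i=6: 1908   i=7: 1423
  i=8: 1234   i=9: 1697     …   i=23: 1511
  i=24: 974
Match at i=24, j=11: x = 24·46 + 11 = 1115.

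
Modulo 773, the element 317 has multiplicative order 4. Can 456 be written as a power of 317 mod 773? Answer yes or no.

⟨317⟩ has order 4; its elements mod 773 are {1, 317, 456, 772}.
456 is in this set.

yes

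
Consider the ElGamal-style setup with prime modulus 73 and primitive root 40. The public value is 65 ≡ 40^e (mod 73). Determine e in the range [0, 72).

60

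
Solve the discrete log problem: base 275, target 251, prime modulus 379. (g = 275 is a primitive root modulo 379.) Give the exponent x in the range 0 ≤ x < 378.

70

Baby-step giant-step with m = ceil(sqrt(378)) = 20.
Baby table (275^j mod 379 for j=0..19):
  0:1  1:275  2:204  3:8  4:305  5:116  6:64  7:166
  8:170  9:133  10:191  11:223  12:306  13:12  14:268  15:174
  16:96  17:249  18:255  19:10
Giant step factor: 275^(-20) ≡ 211 (mod 379).
Scan 251·211^i mod 379 for i = 0, 1, …:
  i=0: 251   i=1: 280   i=2: 335   i=3: 191
Match at i=3, j=10: x = 3·20 + 10 = 70.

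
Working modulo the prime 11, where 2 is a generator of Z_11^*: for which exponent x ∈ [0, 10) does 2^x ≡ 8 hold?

Successive powers of 2 modulo 11:
  2^0=1  2^1=2  2^2=4  2^3=8
So 2^3 ≡ 8 (mod 11), giving x = 3.

3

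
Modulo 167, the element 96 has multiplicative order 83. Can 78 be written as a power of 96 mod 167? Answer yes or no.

no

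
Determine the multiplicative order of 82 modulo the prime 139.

The order of 82 must divide p − 1 = 138 = 2 · 3 · 23.
Divisors: 1, 2, 3, 6, 23, 46, 69, 138.
Check each in increasing order: 82^1 ≡ 82;  82^2 ≡ 52;  82^3 ≡ 94;  82^6 ≡ 79;  82^23 ≡ 138;  82^46 ≡ 1.
Smallest exponent giving 1 is 46.

46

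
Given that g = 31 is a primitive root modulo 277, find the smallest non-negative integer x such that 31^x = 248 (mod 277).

28

Baby-step giant-step with m = ceil(sqrt(276)) = 17.
Baby table (31^j mod 277 for j=0..16):
  0:1  1:31  2:130  3:152  4:3  5:93  6:113  7:179
  8:9  9:2  10:62  11:260  12:27  13:6  14:186  15:226
  16:81
Giant step factor: 31^(-17) ≡ 77 (mod 277).
Scan 248·77^i mod 277 for i = 0, 1, …:
  i=0: 248   i=1: 260
Match at i=1, j=11: x = 1·17 + 11 = 28.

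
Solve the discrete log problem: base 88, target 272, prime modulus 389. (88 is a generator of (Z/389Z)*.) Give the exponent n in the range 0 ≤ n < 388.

368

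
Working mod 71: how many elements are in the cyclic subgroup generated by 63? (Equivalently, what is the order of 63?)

The order of 63 must divide p − 1 = 70 = 2 · 5 · 7.
Divisors: 1, 2, 5, 7, 10, 14, 35, 70.
Check each in increasing order: 63^1 ≡ 63;  63^2 ≡ 64;  63^5 ≡ 34;  63^7 ≡ 46;  63^10 ≡ 20;  63^14 ≡ 57;  63^35 ≡ 70;  63^70 ≡ 1.
Smallest exponent giving 1 is 70.

70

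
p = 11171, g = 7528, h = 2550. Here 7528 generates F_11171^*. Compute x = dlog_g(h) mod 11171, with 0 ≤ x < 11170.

8013

Baby-step giant-step with m = ceil(sqrt(11170)) = 106.
Baby table (7528^j mod 11171 for j=0..105):
  0:1  1:7528  2:301  3:9386  4:1233  5:10094  6:2490  7:10953
  8:1033  9:1408  10:9316  11:10481  12:195  13:4559  14:2840  15:9397
  16:5844  17:2234  18:5197  19:2174  20:357  21:6456  22:6918  23:10673
  24:4512  25:6496  26:6421  27:371  28:138  29:11132  30:8025  31:10603
  32:2589  33:7768  34:8490  35:3429  36:8502  37:4397  38:943  39:5319
  40:4568  41:3566  42:935  43:950  44:2160  45:6675  46:2242  47:9566
  48:4582  49:8419  50:5149  51:9473  52:8251  53:2768  54:3589  55:6514
  56:7873  57:5789  58:1521  59:10984  60:10981  61:10739  62:9836  63:4020
  64:321  65:3552  66:7253  67:7907  68:4808  69:584  70:6149  71:8219
  72:7634  73:5128  74:7779  75:1930  76:6740  77:38  78:6789  79:267
  80:10367  81:2170  82:3758  83:5252  84:2887  85:5741  86:8820  87:7707
  88:7293  89:7410  90:5677  91:7381  92:10785  93:9823  94:6695  95:7579
  96:4415  97:2395  98:10737  99:5951  100:3418  101:3891  102:1086  103:9407
  104:2927  105:5244
Giant step factor: 7528^(-106) ≡ 4289 (mod 11171).
Scan 2550·4289^i mod 11171 for i = 0, 1, …:
  i=0: 2550   i=1: 541   i=2: 7952   i=3: 1065
  i=4: 10017   i=5: 10418   i=6: 9973   i=7: 438
  i=8: 1854   i=9: 9225     …   i=74: 7674
  i=75: 4020
Match at i=75, j=63: x = 75·106 + 63 = 8013.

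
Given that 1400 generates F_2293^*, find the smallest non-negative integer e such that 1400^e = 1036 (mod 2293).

934

Baby-step giant-step with m = ceil(sqrt(2292)) = 48.
Baby table (1400^j mod 2293 for j=0..47):
  0:1  1:1400  2:1778  3:1295  4:1530  5:338  6:842  7:198
  8:2040  9:1215  10:1887  11:264  12:427  13:1620  14:223  15:352
  16:2098  17:2160  18:1826  19:1998  20:2033  21:587  22:906  23:371
  24:1182  25:1547  26:1208  27:1259  28:1576  29:534  30:82  31:150
  32:1337  33:712  34:1638  35:200  36:254  37:185  38:2184  39:1031
  40:1103  41:1011  42:619  43:2139  44:2235  45:1348  46:61  47:559
Giant step factor: 1400^(-48) ≡ 1018 (mod 2293).
Scan 1036·1018^i mod 2293 for i = 0, 1, …:
  i=0: 1036   i=1: 2161   i=2: 911   i=3: 1026
  i=4: 1153   i=5: 2031   i=6: 1565   i=7: 1828
  i=8: 1281   i=9: 1634     …   i=18: 1019
  i=19: 906
Match at i=19, j=22: e = 19·48 + 22 = 934.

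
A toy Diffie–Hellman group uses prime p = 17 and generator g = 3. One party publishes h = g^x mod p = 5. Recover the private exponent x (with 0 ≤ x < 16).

5

Successive powers of 3 modulo 17:
  3^0=1  3^1=3  3^2=9  3^3=10  3^4=13  3^5=5
So 3^5 ≡ 5 (mod 17), giving x = 5.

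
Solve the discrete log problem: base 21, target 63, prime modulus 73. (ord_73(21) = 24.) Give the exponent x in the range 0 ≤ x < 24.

3

Successive powers of 21 modulo 73:
  21^0=1  21^1=21  21^2=3  21^3=63
So 21^3 ≡ 63 (mod 73), giving x = 3.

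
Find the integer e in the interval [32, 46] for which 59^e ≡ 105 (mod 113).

36

Compute 59^32 mod 113 = 28, then multiply by 59 repeatedly:
  59^32=28  59^33=70  59^34=62  59^35=42  59^36=105
Found 105 at exponent 36.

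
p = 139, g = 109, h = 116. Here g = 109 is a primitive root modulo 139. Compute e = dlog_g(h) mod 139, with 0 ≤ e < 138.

Successive powers of 109 modulo 139:
  109^0=1  109^1=109  109^2=66  109^3=105  109^4=47  109^5=119
  109^6=44  109^7=70  109^8=124  109^9=33  109^10=122  109^11=93
  109^12=129  109^13=22  109^14=35  109^15=62  109^16=86  109^17=61
  109^18=116
So 109^18 ≡ 116 (mod 139), giving e = 18.

18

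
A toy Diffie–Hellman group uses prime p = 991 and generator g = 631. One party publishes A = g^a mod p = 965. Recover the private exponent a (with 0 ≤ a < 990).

741

Baby-step giant-step with m = ceil(sqrt(990)) = 32.
Baby table (631^j mod 991 for j=0..31):
  0:1  1:631  2:770  3:280  4:282  5:553  6:111  7:671
  8:244  9:359  10:581  11:932  12:429  13:156  14:327  15:209
  16:76  17:388  18:51  19:469  20:621  21:406  22:508  23:455
  24:706  25:527  26:552  27:471  28:892  29:955  30:77  31:28
Giant step factor: 631^(-32) ≡ 239 (mod 991).
Scan 965·239^i mod 991 for i = 0, 1, …:
  i=0: 965   i=1: 723   i=2: 363   i=3: 540
  i=4: 230   i=5: 465   i=6: 143   i=7: 483
  i=8: 481   i=9: 3     …   i=22: 135
  i=23: 553
Match at i=23, j=5: a = 23·32 + 5 = 741.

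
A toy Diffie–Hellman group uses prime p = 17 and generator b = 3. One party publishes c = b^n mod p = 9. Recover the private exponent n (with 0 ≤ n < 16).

2

Successive powers of 3 modulo 17:
  3^0=1  3^1=3  3^2=9
So 3^2 ≡ 9 (mod 17), giving n = 2.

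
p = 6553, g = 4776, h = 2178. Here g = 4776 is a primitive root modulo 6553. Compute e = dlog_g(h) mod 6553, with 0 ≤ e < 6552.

626

Baby-step giant-step with m = ceil(sqrt(6552)) = 81.
Baby table (4776^j mod 6553 for j=0..80):
  0:1  1:4776  2:5736  3:3596  4:5636  5:4365  6:2147  7:5180
  8:2105  9:1178  10:3654  11:865  12:2850  13:1019  14:4418  15:6261
  16:1197  17:2656  18:5001  19:5644  20:3255  21:2164  22:1183  23:1322
  24:3333  25:1171  26:2987  27:31  28:3890  29:885  30:75  31:4338
  32:4255  33:1027  34:3308  35:6278  36:3753  37:1873  38:603  39:3161
  40:5377  41:5898  42:4054  43:4342  44:3700  45:4312  46:4586  47:2610
  48:1554  49:3908  50:1664  51:5028  52:3536  53:855  54:961  55:2636
  56:1223  57:2325  58:3418  59:845  60:5625  61:4253  62:4581  63:4942
  64:5639  65:5587  66:6249  67:2862  68:5907  69:1167  70:3542  71:3299
  72:2612  73:4553  74:2274  75:2303  76:3194  77:5713  78:5149  79:4768
  80:293
Giant step factor: 4776^(-81) ≡ 2827 (mod 6553).
Scan 2178·2827^i mod 6553 for i = 0, 1, …:
  i=0: 2178   i=1: 3939   i=2: 2006   i=3: 2617
  i=4: 6475   i=5: 2296   i=6: 3322   i=7: 845
Match at i=7, j=59: e = 7·81 + 59 = 626.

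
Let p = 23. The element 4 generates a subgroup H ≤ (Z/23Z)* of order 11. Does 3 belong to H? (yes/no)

3 ∈ ⟨4⟩ iff 3^11 ≡ 1 (mod 23), since |⟨4⟩| = 11.
3^11 mod 23 = 1.
Since 1 = 1, 3 lies in the subgroup.

yes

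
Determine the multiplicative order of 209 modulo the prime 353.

The order of 209 must divide p − 1 = 352 = 2^5 · 11.
Divisors: 1, 2, 4, 8, 11, 16, 22, 32, 44, 88, 176, 352.
Check each in increasing order: 209^1 ≡ 209;  209^2 ≡ 262;  209^4 ≡ 162;  209^8 ≡ 122;  209^11 ≡ 304;  209^16 ≡ 58;  209^22 ≡ 283;  209^32 ≡ 187;  209^44 ≡ 311;  209^88 ≡ 352;  209^176 ≡ 1.
Smallest exponent giving 1 is 176.

176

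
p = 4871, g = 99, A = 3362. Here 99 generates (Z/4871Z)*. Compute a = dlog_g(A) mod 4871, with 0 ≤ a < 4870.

3684

Baby-step giant-step with m = ceil(sqrt(4870)) = 70.
Baby table (99^j mod 4871 for j=0..69):
  0:1  1:99  2:59  3:970  4:3481  5:3649  6:797  7:967
  8:3184  9:3472  10:2758  11:266  12:1979  13:1081  14:4728  15:456
  16:1305  17:2549  18:3930  19:4261  20:2933  21:2978  22:2562  23:346
  24:157  25:930  26:4392  27:1289  28:965  29:2986  30:3354  31:818
  32:3046  33:4423  34:4358  35:2794  36:3830  37:4103  38:1904  39:3398
  40:303  41:771  42:3264  43:1650  44:2607  45:4801  46:2812  47:741
  48:294  49:4751  50:2733  51:2662  52:504  53:1186  54:510  55:1780
  56:864  57:2729  58:2266  59:268  60:2177  61:1199  62:1797  63:2547
  64:3732  65:4143  66:993  67:887  68:135  69:3623
Giant step factor: 99^(-70) ≡ 773 (mod 4871).
Scan 3362·773^i mod 4871 for i = 0, 1, …:
  i=0: 3362   i=1: 2583   i=2: 4420   i=3: 2089
  i=4: 2496   i=5: 492   i=6: 378   i=7: 4805
  i=8: 2563   i=9: 3573     …   i=51: 4553
  i=52: 2607
Match at i=52, j=44: a = 52·70 + 44 = 3684.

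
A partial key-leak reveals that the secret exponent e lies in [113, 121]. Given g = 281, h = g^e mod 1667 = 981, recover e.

119

Compute 281^113 mod 1667 = 1570, then multiply by 281 repeatedly:
  281^113=1570  281^114=1082  281^115=648  281^116=385  281^117=1497
  281^118=573  281^119=981
Found 981 at exponent 119.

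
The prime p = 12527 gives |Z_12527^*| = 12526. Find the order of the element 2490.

6263

The order of 2490 must divide p − 1 = 12526 = 2 · 6263.
Divisors: 1, 2, 6263, 12526.
Check each in increasing order: 2490^1 ≡ 2490;  2490^2 ≡ 11762;  2490^6263 ≡ 1.
Smallest exponent giving 1 is 6263.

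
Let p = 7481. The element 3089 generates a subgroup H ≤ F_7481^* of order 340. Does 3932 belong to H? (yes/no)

yes

3932 ∈ ⟨3089⟩ iff 3932^340 ≡ 1 (mod 7481), since |⟨3089⟩| = 340.
3932^340 mod 7481 = 1.
Since 1 = 1, 3932 lies in the subgroup.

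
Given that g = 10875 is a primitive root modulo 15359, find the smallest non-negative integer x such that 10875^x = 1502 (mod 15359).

Baby-step giant-step with m = ceil(sqrt(15358)) = 124.
Baby table (10875^j mod 15359 for j=0..123):
  0:1  1:10875  2:1325  3:2633  4:4699  5:2232  6:5780  7:8472
  8:9718  9:13330  10:5508  11:14759  12:2575  13:3668  14:2177  15:6656
  16:12392  17:3134  18:629  19:5620  20:4039  21:12744  22:6743  23:6259
  24:10896  25:14674  26:15099  27:13915  28:8757  29:6575  30:6980  31:3322
  32:2382  33:8976  34:7555  35:5334  36:11666  37:2410  38:6296  39:13937
  40:2263  41:5007  42:3470  43:14546  44:5409  45:13264  46:9631  47:4104
  48:13105  49:714  50:8455  51:9151  52:6164  53:6824  54:11671  55:10708
  56:12921  57:11743  58:10399  59:808  60:1652  61:10829  62:7922  63:3119
  64:6453  65:1104  66:10621  67:3695  68:3981  69:11713  70:6688  71:7135
  72:14816  73:8090  74:2398  75:14027  76:13396  77:1385  78:10055  79:7404
  80:6622  81:11258  82:4161  83:3261  84:14803  85:4946  86:532  87:10516
  88:13745  89:3087  90:11710  91:4781  92:3160  93:6917  94:9352  95:11061
  96:12046  97:3339  98:2949  99:783  100:6239  101:8422  102:3533  103:8516
  104:12089  105:10194  106:13847  107:6489  108:8629  109:12244  110:6329  111:4196
  112:15270  113:15101  114:4947  115:11407  116:11841  117:1019  118:7786  119:13942
  120:10561  121:11632  122:1276  123:7323
Giant step factor: 10875^(-124) ≡ 9025 (mod 15359).
Scan 1502·9025^i mod 15359 for i = 0, 1, …:
  i=0: 1502   i=1: 8912   i=2: 11076   i=3: 4528
  i=4: 10260   i=5: 12448   i=6: 7474   i=7: 11481
  i=8: 4211   i=9: 6109     …   i=33: 10026
  i=34: 4781
Match at i=34, j=91: x = 34·124 + 91 = 4307.

4307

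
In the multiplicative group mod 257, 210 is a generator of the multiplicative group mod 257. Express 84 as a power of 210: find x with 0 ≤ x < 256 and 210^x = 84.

238

Baby-step giant-step with m = ceil(sqrt(256)) = 16.
Baby table (210^j mod 257 for j=0..15):
  0:1  1:210  2:153  3:5  4:22  5:251  6:25  7:110
  8:227  9:125  10:36  11:107  12:111  13:180  14:21  15:41
Giant step factor: 210^(-16) ≡ 2 (mod 257).
Scan 84·2^i mod 257 for i = 0, 1, …:
  i=0: 84   i=1: 168   i=2: 79   i=3: 158
  i=4: 59   i=5: 118   i=6: 236   i=7: 215
  i=8: 173   i=9: 89     …   i=13: 139
  i=14: 21
Match at i=14, j=14: x = 14·16 + 14 = 238.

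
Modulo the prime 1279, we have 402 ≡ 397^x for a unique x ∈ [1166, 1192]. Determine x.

Compute 397^1166 mod 1279 = 1137, then multiply by 397 repeatedly:
  397^1166=1137  397^1167=1181  397^1168=743  397^1169=801  397^1170=805
  397^1171=1114  397^1172=1003  397^1173=422  397^1174=1264  397^1175=440
  397^1176=736  397^1177=580  397^1178=40  397^1179=532  397^1180=169
  397^1181=585  397^1182=746  397^1183=713  397^1184=402
Found 402 at exponent 1184.

1184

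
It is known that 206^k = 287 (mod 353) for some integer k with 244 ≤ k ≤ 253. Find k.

Compute 206^244 mod 353 = 324, then multiply by 206 repeatedly:
  206^244=324  206^245=27  206^246=267  206^247=287
Found 287 at exponent 247.

247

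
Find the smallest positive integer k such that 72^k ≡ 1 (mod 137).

17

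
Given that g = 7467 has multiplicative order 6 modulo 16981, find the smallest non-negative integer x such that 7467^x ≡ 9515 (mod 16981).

5

Successive powers of 7467 modulo 16981:
  7467^0=1  7467^1=7467  7467^2=7466  7467^3=16980  7467^4=9514  7467^5=9515
So 7467^5 ≡ 9515 (mod 16981), giving x = 5.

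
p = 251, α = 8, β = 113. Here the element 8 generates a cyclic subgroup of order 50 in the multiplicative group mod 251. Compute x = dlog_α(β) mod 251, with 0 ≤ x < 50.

30

Baby-step giant-step with m = ceil(sqrt(50)) = 8.
Baby table (8^j mod 251 for j=0..7):
  0:1  1:8  2:64  3:10  4:80  5:138  6:100  7:47
Giant step factor: 8^(-8) ≡ 249 (mod 251).
Scan 113·249^i mod 251 for i = 0, 1, …:
  i=0: 113   i=1: 25   i=2: 201   i=3: 100
Match at i=3, j=6: x = 3·8 + 6 = 30.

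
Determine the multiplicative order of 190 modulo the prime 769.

The order of 190 must divide p − 1 = 768 = 2^8 · 3.
Divisors: 1, 2, 3, 4, 6, 8, 12, 16, 24, 32, 48, 64, 96, 128, 192, 256, 384, 768.
Check each in increasing order: 190^1 ≡ 190;  190^2 ≡ 726;  190^3 ≡ 289;  190^4 ≡ 311;  190^6 ≡ 469;  190^8 ≡ 596;  190^12 ≡ 27;  190^16 ≡ 707;  190^24 ≡ 729;  190^32 ≡ 768;  190^48 ≡ 62;  190^64 ≡ 1.
Smallest exponent giving 1 is 64.

64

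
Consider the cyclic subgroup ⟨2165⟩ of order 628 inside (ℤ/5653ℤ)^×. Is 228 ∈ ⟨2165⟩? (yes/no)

no

228 ∈ ⟨2165⟩ iff 228^628 ≡ 1 (mod 5653), since |⟨2165⟩| = 628.
228^628 mod 5653 = 4699.
Since 4699 ≠ 1, 228 does not lie in the subgroup.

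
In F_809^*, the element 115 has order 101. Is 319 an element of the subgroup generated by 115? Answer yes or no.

yes

319 ∈ ⟨115⟩ iff 319^101 ≡ 1 (mod 809), since |⟨115⟩| = 101.
319^101 mod 809 = 1.
Since 1 = 1, 319 lies in the subgroup.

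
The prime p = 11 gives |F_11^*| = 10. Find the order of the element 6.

The order of 6 must divide p − 1 = 10 = 2 · 5.
Divisors: 1, 2, 5, 10.
Check each in increasing order: 6^1 ≡ 6;  6^2 ≡ 3;  6^5 ≡ 10;  6^10 ≡ 1.
Smallest exponent giving 1 is 10.

10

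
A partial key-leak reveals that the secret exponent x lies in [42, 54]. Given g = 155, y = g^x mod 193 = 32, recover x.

46

Compute 155^42 mod 193 = 42, then multiply by 155 repeatedly:
  155^42=42  155^43=141  155^44=46  155^45=182  155^46=32
Found 32 at exponent 46.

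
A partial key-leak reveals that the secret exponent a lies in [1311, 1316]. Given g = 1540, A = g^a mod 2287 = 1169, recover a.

1311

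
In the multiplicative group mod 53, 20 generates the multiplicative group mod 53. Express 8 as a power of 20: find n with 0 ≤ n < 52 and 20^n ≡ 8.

Baby-step giant-step with m = ceil(sqrt(52)) = 8.
Baby table (20^j mod 53 for j=0..7):
  0:1  1:20  2:29  3:50  4:46  5:19  6:9  7:21
Giant step factor: 20^(-8) ≡ 13 (mod 53).
Scan 8·13^i mod 53 for i = 0, 1, …:
  i=0: 8   i=1: 51   i=2: 27   i=3: 33
  i=4: 5   i=5: 12   i=6: 50
Match at i=6, j=3: n = 6·8 + 3 = 51.

51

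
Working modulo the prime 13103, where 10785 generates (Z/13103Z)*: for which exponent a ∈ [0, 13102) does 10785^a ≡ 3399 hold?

9250

Baby-step giant-step with m = ceil(sqrt(13102)) = 115.
Baby table (10785^j mod 13103 for j=0..114):
  0:1  1:10785  2:894  3:11085  4:13056  5:4122  6:10394  7:3125
  8:2209  9:2811  10:9396  11:10361  12:1001  13:12016  14:3890  15:10947
  16:5365  17:11780  18:612  19:9611  20:9905  21:9769  22:10545  23:6888
  24:6173  25:12565  26:2299  27:3839  28:11238  29:12183  30:9874  31:3009
  32:9037  33:3931  34:7630  35:2710  36:7660  37:11788  38:8274  39:3660
  40:6864  41:9393  42:4212  43:11422  44:4967  45:4031  46:11684  47:389
  48:2405  49:7088  50:1178  51:7923  52:4892  53:7542  54:10149  55:7606
  56:5930  57:12410  58:7808  59:9402  60:9556  61:6365  62:13011  63:3608
  64:9473  65:2214  66:4324  67:763  68:271  69:766  70:6420  71:3448
  72:366  73:3307  74:12732  75:8283  76:9004  77:1807  78:4334  79:3789
  80:9211  81:6792  82:5950  83:5359  84:12585  85:8351  86:8616  87:10187
  88:11243  89:593  90:1241  91:6022  92:8802  93:11438  94:7188  95:5232
  96:5602  97:12740  98:2842  99:3053  100:11869  101:3958  102:10559  103:642
  104:5586  105:10519  106:1641  107:9135  108:12621  109:3521  110:1491  111:3054
  112:9551  113:4852  114:8541
Giant step factor: 10785^(-115) ≡ 4030 (mod 13103).
Scan 3399·4030^i mod 13103 for i = 0, 1, …:
  i=0: 3399   i=1: 5335   i=2: 11130   i=3: 2331
  i=4: 12182   i=5: 9622   i=6: 4883   i=7: 10887
  i=8: 5766   i=9: 5361     …   i=79: 6451
  i=80: 1178
Match at i=80, j=50: a = 80·115 + 50 = 9250.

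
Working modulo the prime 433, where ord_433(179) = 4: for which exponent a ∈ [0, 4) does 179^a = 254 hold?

3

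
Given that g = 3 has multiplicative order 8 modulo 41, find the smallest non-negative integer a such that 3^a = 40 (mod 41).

Successive powers of 3 modulo 41:
  3^0=1  3^1=3  3^2=9  3^3=27  3^4=40
So 3^4 ≡ 40 (mod 41), giving a = 4.

4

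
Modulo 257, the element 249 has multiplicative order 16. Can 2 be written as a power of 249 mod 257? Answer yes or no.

yes

⟨249⟩ has order 16; its elements mod 257 are {1, 2, 4, 8, 16, 32, 64, 128, 129, 193, 225, 241, 249, 253, 255, 256}.
2 is in this set.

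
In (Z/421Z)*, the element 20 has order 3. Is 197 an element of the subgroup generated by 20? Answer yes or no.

no

⟨20⟩ has order 3; its elements mod 421 are {1, 20, 400}.
197 is not in this set.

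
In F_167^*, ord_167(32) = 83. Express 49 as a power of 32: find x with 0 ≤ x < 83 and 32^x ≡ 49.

46

Baby-step giant-step with m = ceil(sqrt(83)) = 10.
Baby table (32^j mod 167 for j=0..9):
  0:1  1:32  2:22  3:36  4:150  5:124  6:127  7:56
  8:122  9:63
Giant step factor: 32^(-10) ≡ 14 (mod 167).
Scan 49·14^i mod 167 for i = 0, 1, …:
  i=0: 49   i=1: 18   i=2: 85   i=3: 21
  i=4: 127
Match at i=4, j=6: x = 4·10 + 6 = 46.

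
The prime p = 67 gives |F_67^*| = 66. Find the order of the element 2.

The order of 2 must divide p − 1 = 66 = 2 · 3 · 11.
Divisors: 1, 2, 3, 6, 11, 22, 33, 66.
Check each in increasing order: 2^1 ≡ 2;  2^2 ≡ 4;  2^3 ≡ 8;  2^6 ≡ 64;  2^11 ≡ 38;  2^22 ≡ 37;  2^33 ≡ 66;  2^66 ≡ 1.
Smallest exponent giving 1 is 66.

66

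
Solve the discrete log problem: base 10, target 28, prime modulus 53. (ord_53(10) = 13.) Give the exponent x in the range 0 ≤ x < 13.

Successive powers of 10 modulo 53:
  10^0=1  10^1=10  10^2=47  10^3=46  10^4=36  10^5=42
  10^6=49  10^7=13  10^8=24  10^9=28
So 10^9 ≡ 28 (mod 53), giving x = 9.

9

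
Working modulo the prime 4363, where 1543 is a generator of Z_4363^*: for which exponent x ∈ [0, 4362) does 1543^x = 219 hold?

2078

Baby-step giant-step with m = ceil(sqrt(4362)) = 67.
Baby table (1543^j mod 4363 for j=0..66):
  0:1  1:1543  2:3014  3:4007  4:430  5:314  6:209  7:3988
  8:1654  9:4130  10:2610  11:181  12:51  13:159  14:1009  15:3659
  16:115  17:2925  18:1933  19:2690  20:1457  21:1206  22:2220  23:505
  24:2601  25:3746  26:3466  27:3363  28:1502  29:833  30:2597  31:1937
  32:136  33:424  34:4145  35:3940  36:1761  37:3437  38:2246  39:1356
  40:2431  41:3216  42:1557  43:2801  44:2573  45:4172  46:1971  47:242
  48:2551  49:767  50:1108  51:3711  52:1817  53:2585  54:873  55:3235
  56:333  57:3348  58:172  59:3616  60:3574  61:4213  62:4152  63:1652
  64:1044  65:945  66:893
Giant step factor: 1543^(-67) ≡ 2648 (mod 4363).
Scan 219·2648^i mod 4363 for i = 0, 1, …:
  i=0: 219   i=1: 3996   i=2: 1133   i=3: 2803
  i=4: 881   i=5: 3046   i=6: 2984   i=7: 239
  i=8: 237   i=9: 3667     …   i=30: 3894
  i=31: 1543
Match at i=31, j=1: x = 31·67 + 1 = 2078.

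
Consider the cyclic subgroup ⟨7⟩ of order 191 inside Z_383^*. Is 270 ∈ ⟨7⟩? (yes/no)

no

270 ∈ ⟨7⟩ iff 270^191 ≡ 1 (mod 383), since |⟨7⟩| = 191.
270^191 mod 383 = 382.
Since 382 ≠ 1, 270 does not lie in the subgroup.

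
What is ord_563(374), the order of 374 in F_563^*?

562

The order of 374 must divide p − 1 = 562 = 2 · 281.
Divisors: 1, 2, 281, 562.
Check each in increasing order: 374^1 ≡ 374;  374^2 ≡ 252;  374^281 ≡ 562;  374^562 ≡ 1.
Smallest exponent giving 1 is 562.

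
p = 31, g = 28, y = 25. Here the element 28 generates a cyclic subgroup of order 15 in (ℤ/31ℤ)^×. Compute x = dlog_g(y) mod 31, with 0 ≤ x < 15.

10

Successive powers of 28 modulo 31:
  28^0=1  28^1=28  28^2=9  28^3=4  28^4=19  28^5=5
  28^6=16  28^7=14  28^8=20  28^9=2  28^10=25
So 28^10 ≡ 25 (mod 31), giving x = 10.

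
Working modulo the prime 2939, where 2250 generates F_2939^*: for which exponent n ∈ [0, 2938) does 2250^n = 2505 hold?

1197

Baby-step giant-step with m = ceil(sqrt(2938)) = 55.
Baby table (2250^j mod 2939 for j=0..54):
  0:1  1:2250  2:1542  3:1480  4:113  5:1496  6:845  7:2656
  8:1013  9:1525  10:1437  11:350  12:2787  13:1863  14:736  15:1343
  16:458  17:1850  18:876  19:1870  20:1791  21:381  22:2001  23:2641
  24:2531  25:1907  26:2749  27:1594  28:920  29:944  30:2042  31:843
  32:1095  33:868  34:1504  35:1211  36:297  37:1097  38:2429  39:1649
  40:1232  41:523  42:1150  43:1180  44:1083  45:319  46:634  47:1085
  48:1880  49:779  50:1106  51:2106  52:832  53:2796  54:1540
Giant step factor: 2250^(-55) ≡ 2685 (mod 2939).
Scan 2505·2685^i mod 2939 for i = 0, 1, …:
  i=0: 2505   i=1: 1493   i=2: 2848   i=3: 2541
  i=4: 1166   i=5: 675   i=6: 1951   i=7: 1137
  i=8: 2163   i=9: 191     …   i=20: 898
  i=21: 1150
Match at i=21, j=42: n = 21·55 + 42 = 1197.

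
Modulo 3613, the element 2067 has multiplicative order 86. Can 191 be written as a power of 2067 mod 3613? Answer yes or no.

no

191 ∈ ⟨2067⟩ iff 191^86 ≡ 1 (mod 3613), since |⟨2067⟩| = 86.
191^86 mod 3613 = 3612.
Since 3612 ≠ 1, 191 does not lie in the subgroup.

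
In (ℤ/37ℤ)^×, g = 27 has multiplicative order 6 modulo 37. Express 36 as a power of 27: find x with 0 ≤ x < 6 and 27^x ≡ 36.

3

Successive powers of 27 modulo 37:
  27^0=1  27^1=27  27^2=26  27^3=36
So 27^3 ≡ 36 (mod 37), giving x = 3.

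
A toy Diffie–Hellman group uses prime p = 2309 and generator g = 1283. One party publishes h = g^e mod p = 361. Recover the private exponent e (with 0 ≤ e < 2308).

350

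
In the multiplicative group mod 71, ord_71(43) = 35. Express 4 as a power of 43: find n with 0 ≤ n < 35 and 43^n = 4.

9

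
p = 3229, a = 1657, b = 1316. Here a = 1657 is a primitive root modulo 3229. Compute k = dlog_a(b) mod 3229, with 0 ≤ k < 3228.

2847

Baby-step giant-step with m = ceil(sqrt(3228)) = 57.
Baby table (1657^j mod 3229 for j=0..56):
  0:1  1:1657  2:999  3:2095  4:240  5:513  6:814  7:2305
  8:2707  9:418  10:1620  11:1041  12:651  13:221  14:1320  15:1207
  16:1248  17:1376  18:358  19:2299  20:2452  21:882  22:1966  23:2830
  24:802  25:1795  26:406  27:1110  28:1969  29:1343  30:570  31:1622
  32:1126  33:2649  34:1182  35:1800  36:2233  37:2876  38:2757  39:2543
  40:3135  41:2463  42:2964  43:39  44:43  45:213  46:980  47:2902
  48:633  49:2685  50:2712  51:2245  52:157  53:1829  54:1851  55:2786
  56:2161
Giant step factor: 1657^(-57) ≡ 2334 (mod 3229).
Scan 1316·2334^i mod 3229 for i = 0, 1, …:
  i=0: 1316   i=1: 765   i=2: 3102   i=3: 650
  i=4: 2699   i=5: 2916   i=6: 2441   i=7: 1338
  i=8: 449   i=9: 1770     …   i=48: 1690
  i=49: 1851
Match at i=49, j=54: k = 49·57 + 54 = 2847.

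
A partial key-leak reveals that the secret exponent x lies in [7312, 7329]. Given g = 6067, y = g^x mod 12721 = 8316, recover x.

Compute 6067^7312 mod 12721 = 4252, then multiply by 6067 repeatedly:
  6067^7312=4252  6067^7313=11417  6067^7314=1094  6067^7315=9657  6067^7316=8814
  6067^7317=8175  6067^7318=11267  6067^7319=6956  6067^7320=6495  6067^7321=8228
  6067^7322=2072  6067^7323=2476  6067^7324=11112  6067^7325=7925  6067^7326=8316
Found 8316 at exponent 7326.

7326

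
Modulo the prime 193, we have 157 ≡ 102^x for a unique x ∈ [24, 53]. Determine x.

28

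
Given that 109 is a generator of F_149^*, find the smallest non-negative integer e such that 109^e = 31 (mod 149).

4

Baby-step giant-step with m = ceil(sqrt(148)) = 13.
Baby table (109^j mod 149 for j=0..12):
  0:1  1:109  2:110  3:70  4:31  5:101  6:132  7:84
  8:67  9:2  10:69  11:71  12:140
Giant step factor: 109^(-13) ≡ 137 (mod 149).
Scan 31·137^i mod 149 for i = 0, 1, …:
  i=0: 31
Match at i=0, j=4: e = 0·13 + 4 = 4.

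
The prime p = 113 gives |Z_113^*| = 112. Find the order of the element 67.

112

The order of 67 must divide p − 1 = 112 = 2^4 · 7.
Divisors: 1, 2, 4, 7, 8, 14, 16, 28, 56, 112.
Check each in increasing order: 67^1 ≡ 67;  67^2 ≡ 82;  67^4 ≡ 57;  67^7 ≡ 35;  67^8 ≡ 85;  67^14 ≡ 95;  67^16 ≡ 106;  67^28 ≡ 98;  67^56 ≡ 112;  67^112 ≡ 1.
Smallest exponent giving 1 is 112.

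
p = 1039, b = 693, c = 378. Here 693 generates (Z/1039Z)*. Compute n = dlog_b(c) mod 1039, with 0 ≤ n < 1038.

Baby-step giant-step with m = ceil(sqrt(1038)) = 33.
Baby table (693^j mod 1039 for j=0..32):
  0:1  1:693  2:231  3:77  4:372  5:124  6:734  7:591
  8:197  9:412  10:830  11:623  12:554  13:531  14:177  15:59
  16:366  17:122  18:387  19:129  20:43  21:707  22:582  23:194
  24:411  25:137  26:392  27:477  28:159  29:53  30:364  31:814
  32:964
Giant step factor: 693^(-33) ≡ 374 (mod 1039).
Scan 378·374^i mod 1039 for i = 0, 1, …:
  i=0: 378   i=1: 68   i=2: 496   i=3: 562
  i=4: 310   i=5: 611   i=6: 973   i=7: 252
  i=8: 738   i=9: 677     …   i=18: 715
  i=19: 387
Match at i=19, j=18: n = 19·33 + 18 = 645.

645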